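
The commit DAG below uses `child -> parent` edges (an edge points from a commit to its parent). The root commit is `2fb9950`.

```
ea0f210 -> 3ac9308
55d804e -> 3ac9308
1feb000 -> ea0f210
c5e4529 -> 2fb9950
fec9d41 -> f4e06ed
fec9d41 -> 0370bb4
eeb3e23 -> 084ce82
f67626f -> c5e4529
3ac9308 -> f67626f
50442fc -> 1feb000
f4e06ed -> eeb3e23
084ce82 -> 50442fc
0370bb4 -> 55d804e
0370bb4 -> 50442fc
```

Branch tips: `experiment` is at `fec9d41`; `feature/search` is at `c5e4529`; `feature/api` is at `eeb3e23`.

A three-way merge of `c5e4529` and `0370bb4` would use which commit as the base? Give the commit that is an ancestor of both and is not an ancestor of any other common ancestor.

c5e4529

Ancestors of c5e4529: {2fb9950, c5e4529}.
Ancestors of 0370bb4: {0370bb4, 1feb000, 2fb9950, 3ac9308, 50442fc, 55d804e, c5e4529, ea0f210, f67626f}.
Common ancestors: {2fb9950, c5e4529}.
Among these, c5e4529 is not an ancestor of any other common ancestor — it is the merge base.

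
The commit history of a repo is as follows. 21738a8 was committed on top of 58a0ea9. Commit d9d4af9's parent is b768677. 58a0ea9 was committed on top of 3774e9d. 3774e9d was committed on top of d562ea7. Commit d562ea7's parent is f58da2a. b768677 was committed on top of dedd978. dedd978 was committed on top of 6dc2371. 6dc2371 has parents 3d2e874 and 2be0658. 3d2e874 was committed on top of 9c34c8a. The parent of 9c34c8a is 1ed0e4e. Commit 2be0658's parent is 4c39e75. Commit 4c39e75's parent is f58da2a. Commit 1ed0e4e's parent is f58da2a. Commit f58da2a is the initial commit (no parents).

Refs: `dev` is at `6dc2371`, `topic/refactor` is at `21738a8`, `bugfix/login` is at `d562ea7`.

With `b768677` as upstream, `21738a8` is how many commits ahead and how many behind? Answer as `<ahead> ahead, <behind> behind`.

Reachable from 21738a8: {21738a8, 3774e9d, 58a0ea9, d562ea7, f58da2a}.
Reachable from b768677: {1ed0e4e, 2be0658, 3d2e874, 4c39e75, 6dc2371, 9c34c8a, b768677, dedd978, f58da2a}.
Only in 21738a8's history (ahead): {21738a8, 3774e9d, 58a0ea9, d562ea7} — 4.
Only in b768677's history (behind): {1ed0e4e, 2be0658, 3d2e874, 4c39e75, 6dc2371, 9c34c8a, b768677, dedd978} — 8.

4 ahead, 8 behind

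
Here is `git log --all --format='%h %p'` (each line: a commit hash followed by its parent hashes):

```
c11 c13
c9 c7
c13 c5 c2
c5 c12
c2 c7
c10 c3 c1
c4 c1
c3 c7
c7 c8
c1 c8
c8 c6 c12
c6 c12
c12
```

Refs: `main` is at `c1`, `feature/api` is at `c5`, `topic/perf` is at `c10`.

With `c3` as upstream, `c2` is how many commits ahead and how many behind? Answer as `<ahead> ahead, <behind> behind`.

1 ahead, 1 behind

Reachable from c2: {c12, c2, c6, c7, c8}.
Reachable from c3: {c12, c3, c6, c7, c8}.
Only in c2's history (ahead): {c2} — 1.
Only in c3's history (behind): {c3} — 1.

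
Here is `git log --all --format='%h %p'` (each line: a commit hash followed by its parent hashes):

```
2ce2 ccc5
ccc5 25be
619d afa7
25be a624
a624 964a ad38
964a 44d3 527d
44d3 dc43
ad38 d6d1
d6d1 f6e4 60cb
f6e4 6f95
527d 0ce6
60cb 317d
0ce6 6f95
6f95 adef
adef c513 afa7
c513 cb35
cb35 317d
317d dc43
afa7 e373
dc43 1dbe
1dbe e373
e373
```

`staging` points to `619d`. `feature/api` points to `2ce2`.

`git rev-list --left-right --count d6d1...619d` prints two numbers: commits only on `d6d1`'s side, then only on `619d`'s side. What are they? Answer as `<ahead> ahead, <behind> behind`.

10 ahead, 1 behind

Reachable from d6d1: {1dbe, 317d, 60cb, 6f95, adef, afa7, c513, cb35, d6d1, dc43, e373, f6e4}.
Reachable from 619d: {619d, afa7, e373}.
Only in d6d1's history (ahead): {1dbe, 317d, 60cb, 6f95, adef, c513, cb35, d6d1, dc43, f6e4} — 10.
Only in 619d's history (behind): {619d} — 1.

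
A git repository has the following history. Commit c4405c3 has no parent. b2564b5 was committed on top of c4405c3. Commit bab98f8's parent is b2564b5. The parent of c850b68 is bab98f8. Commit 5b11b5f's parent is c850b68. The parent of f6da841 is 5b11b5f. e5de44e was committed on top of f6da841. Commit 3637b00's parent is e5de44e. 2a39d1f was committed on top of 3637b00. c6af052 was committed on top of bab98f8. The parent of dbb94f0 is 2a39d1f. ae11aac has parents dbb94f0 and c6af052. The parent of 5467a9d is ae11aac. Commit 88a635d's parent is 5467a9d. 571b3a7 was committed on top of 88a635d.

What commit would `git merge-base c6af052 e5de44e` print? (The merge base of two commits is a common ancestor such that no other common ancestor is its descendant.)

Ancestors of c6af052: {b2564b5, bab98f8, c4405c3, c6af052}.
Ancestors of e5de44e: {5b11b5f, b2564b5, bab98f8, c4405c3, c850b68, e5de44e, f6da841}.
Common ancestors: {b2564b5, bab98f8, c4405c3}.
Among these, bab98f8 is not an ancestor of any other common ancestor — it is the merge base.

bab98f8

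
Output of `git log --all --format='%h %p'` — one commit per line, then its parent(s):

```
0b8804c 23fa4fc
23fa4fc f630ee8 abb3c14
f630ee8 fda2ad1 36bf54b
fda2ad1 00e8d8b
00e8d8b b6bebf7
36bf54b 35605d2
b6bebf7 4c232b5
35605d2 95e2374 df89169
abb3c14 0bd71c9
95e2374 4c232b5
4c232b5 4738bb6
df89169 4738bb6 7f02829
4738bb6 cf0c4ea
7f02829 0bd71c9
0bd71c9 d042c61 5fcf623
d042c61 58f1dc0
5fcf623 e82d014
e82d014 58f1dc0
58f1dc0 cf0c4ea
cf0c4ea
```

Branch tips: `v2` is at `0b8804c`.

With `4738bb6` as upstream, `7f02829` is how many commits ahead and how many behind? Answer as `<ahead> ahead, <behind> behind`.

Reachable from 7f02829: {0bd71c9, 58f1dc0, 5fcf623, 7f02829, cf0c4ea, d042c61, e82d014}.
Reachable from 4738bb6: {4738bb6, cf0c4ea}.
Only in 7f02829's history (ahead): {0bd71c9, 58f1dc0, 5fcf623, 7f02829, d042c61, e82d014} — 6.
Only in 4738bb6's history (behind): {4738bb6} — 1.

6 ahead, 1 behind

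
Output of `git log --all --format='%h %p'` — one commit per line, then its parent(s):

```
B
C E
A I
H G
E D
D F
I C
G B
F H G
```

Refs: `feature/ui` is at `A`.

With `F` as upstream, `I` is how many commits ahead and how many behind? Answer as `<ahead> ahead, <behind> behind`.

Reachable from I: {B, C, D, E, F, G, H, I}.
Reachable from F: {B, F, G, H}.
Only in I's history (ahead): {C, D, E, I} — 4.
Only in F's history (behind): {} — 0.

4 ahead, 0 behind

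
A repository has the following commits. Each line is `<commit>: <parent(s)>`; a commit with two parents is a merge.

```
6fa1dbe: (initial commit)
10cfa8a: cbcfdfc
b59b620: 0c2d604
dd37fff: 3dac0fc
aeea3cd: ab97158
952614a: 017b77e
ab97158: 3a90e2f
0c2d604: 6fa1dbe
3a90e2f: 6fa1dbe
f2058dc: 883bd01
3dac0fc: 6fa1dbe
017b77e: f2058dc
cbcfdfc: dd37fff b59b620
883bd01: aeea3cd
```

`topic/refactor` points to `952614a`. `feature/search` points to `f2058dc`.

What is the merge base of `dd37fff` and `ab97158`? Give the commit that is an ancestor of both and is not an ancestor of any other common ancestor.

Ancestors of dd37fff: {3dac0fc, 6fa1dbe, dd37fff}.
Ancestors of ab97158: {3a90e2f, 6fa1dbe, ab97158}.
Common ancestors: {6fa1dbe}.
The only common ancestor is 6fa1dbe, so it is the merge base.

6fa1dbe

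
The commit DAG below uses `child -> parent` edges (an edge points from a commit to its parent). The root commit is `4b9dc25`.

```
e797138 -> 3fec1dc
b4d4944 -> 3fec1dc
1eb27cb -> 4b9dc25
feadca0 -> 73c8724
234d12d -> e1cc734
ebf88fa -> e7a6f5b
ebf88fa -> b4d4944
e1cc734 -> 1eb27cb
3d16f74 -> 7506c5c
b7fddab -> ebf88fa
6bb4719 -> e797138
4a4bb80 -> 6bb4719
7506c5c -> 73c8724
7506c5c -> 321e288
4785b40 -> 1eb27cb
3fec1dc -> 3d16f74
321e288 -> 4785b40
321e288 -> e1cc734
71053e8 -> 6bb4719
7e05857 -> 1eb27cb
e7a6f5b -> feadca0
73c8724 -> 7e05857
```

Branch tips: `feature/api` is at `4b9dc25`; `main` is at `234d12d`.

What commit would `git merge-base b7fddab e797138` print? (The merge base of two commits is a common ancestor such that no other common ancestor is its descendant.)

Ancestors of b7fddab: {1eb27cb, 321e288, 3d16f74, 3fec1dc, 4785b40, 4b9dc25, 73c8724, 7506c5c, 7e05857, b4d4944, b7fddab, e1cc734, e7a6f5b, ebf88fa, feadca0}.
Ancestors of e797138: {1eb27cb, 321e288, 3d16f74, 3fec1dc, 4785b40, 4b9dc25, 73c8724, 7506c5c, 7e05857, e1cc734, e797138}.
Common ancestors: {1eb27cb, 321e288, 3d16f74, 3fec1dc, 4785b40, 4b9dc25, 73c8724, 7506c5c, 7e05857, e1cc734}.
Among these, 3fec1dc is not an ancestor of any other common ancestor — it is the merge base.

3fec1dc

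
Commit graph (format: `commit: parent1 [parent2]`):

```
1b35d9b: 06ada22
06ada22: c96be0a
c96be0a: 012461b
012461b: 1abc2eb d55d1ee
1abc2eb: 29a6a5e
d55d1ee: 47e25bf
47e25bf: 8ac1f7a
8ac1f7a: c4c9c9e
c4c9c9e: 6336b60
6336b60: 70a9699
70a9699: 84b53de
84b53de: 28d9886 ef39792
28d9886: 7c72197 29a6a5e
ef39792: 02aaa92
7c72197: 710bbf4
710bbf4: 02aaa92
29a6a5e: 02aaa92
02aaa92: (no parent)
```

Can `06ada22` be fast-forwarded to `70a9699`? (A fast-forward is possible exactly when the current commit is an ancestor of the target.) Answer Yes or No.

A fast-forward from 06ada22 to 70a9699 is possible iff 06ada22 is an ancestor of 70a9699.
Ancestors of 70a9699: {02aaa92, 28d9886, 29a6a5e, 70a9699, 710bbf4, 7c72197, 84b53de, ef39792}.
06ada22 is not among them, so fast-forward is not possible.

No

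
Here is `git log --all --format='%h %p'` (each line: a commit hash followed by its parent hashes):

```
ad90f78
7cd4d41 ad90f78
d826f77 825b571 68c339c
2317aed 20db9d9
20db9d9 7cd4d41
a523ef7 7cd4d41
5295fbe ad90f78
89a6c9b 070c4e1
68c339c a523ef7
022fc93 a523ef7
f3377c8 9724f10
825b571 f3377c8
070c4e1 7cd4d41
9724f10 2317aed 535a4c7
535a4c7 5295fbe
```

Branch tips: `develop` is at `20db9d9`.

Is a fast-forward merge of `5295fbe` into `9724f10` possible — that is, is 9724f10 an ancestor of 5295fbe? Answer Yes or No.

No

A fast-forward from 9724f10 to 5295fbe is possible iff 9724f10 is an ancestor of 5295fbe.
Ancestors of 5295fbe: {5295fbe, ad90f78}.
9724f10 is not among them, so fast-forward is not possible.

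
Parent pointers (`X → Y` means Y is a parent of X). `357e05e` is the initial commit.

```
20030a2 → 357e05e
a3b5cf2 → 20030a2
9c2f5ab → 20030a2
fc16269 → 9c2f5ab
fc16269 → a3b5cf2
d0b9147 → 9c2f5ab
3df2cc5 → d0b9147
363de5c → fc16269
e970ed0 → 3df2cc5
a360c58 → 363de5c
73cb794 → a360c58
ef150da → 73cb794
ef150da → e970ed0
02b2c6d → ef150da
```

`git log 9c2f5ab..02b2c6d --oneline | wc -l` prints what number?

10

Reachable from 02b2c6d: {02b2c6d, 20030a2, 357e05e, 363de5c, 3df2cc5, 73cb794, 9c2f5ab, a360c58, a3b5cf2, d0b9147, e970ed0, ef150da, fc16269}.
Reachable from 9c2f5ab: {20030a2, 357e05e, 9c2f5ab}.
In 02b2c6d's history but not 9c2f5ab's: {02b2c6d, 363de5c, 3df2cc5, 73cb794, a360c58, a3b5cf2, d0b9147, e970ed0, ef150da, fc16269} — 10 commits.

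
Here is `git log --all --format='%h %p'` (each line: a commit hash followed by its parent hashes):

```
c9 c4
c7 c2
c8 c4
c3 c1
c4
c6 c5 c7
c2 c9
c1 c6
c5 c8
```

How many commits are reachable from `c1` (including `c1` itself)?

Walking parent pointers from c1: reachable set = {c1, c2, c4, c5, c6, c7, c8, c9}.
That is 8 commits.

8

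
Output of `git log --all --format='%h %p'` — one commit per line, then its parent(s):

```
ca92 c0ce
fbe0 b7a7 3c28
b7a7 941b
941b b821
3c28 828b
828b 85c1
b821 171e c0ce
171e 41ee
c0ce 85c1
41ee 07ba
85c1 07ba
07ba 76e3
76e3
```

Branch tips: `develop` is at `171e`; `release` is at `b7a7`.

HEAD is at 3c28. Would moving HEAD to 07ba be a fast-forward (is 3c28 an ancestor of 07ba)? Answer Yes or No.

A fast-forward from 3c28 to 07ba is possible iff 3c28 is an ancestor of 07ba.
Ancestors of 07ba: {07ba, 76e3}.
3c28 is not among them, so fast-forward is not possible.

No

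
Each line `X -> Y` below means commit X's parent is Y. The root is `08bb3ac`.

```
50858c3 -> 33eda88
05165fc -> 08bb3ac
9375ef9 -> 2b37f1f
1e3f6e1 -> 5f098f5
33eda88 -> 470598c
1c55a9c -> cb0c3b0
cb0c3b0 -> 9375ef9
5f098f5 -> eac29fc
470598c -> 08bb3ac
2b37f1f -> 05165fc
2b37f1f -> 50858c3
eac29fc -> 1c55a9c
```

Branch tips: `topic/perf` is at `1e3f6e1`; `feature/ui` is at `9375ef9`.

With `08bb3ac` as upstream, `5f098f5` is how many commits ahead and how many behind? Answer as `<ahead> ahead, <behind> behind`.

10 ahead, 0 behind

Reachable from 5f098f5: {05165fc, 08bb3ac, 1c55a9c, 2b37f1f, 33eda88, 470598c, 50858c3, 5f098f5, 9375ef9, cb0c3b0, eac29fc}.
Reachable from 08bb3ac: {08bb3ac}.
Only in 5f098f5's history (ahead): {05165fc, 1c55a9c, 2b37f1f, 33eda88, 470598c, 50858c3, 5f098f5, 9375ef9, cb0c3b0, eac29fc} — 10.
Only in 08bb3ac's history (behind): {} — 0.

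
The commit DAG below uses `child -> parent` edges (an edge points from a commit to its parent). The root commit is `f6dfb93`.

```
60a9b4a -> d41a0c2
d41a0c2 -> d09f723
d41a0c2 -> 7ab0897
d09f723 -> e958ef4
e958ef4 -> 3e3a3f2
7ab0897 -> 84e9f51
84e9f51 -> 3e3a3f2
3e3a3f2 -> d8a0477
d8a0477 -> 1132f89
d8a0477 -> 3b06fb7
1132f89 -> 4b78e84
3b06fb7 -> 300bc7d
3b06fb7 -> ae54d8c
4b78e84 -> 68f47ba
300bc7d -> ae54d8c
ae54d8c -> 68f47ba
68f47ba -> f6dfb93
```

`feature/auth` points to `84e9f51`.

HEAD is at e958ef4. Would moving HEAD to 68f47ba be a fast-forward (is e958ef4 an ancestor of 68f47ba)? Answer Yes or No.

No

A fast-forward from e958ef4 to 68f47ba is possible iff e958ef4 is an ancestor of 68f47ba.
Ancestors of 68f47ba: {68f47ba, f6dfb93}.
e958ef4 is not among them, so fast-forward is not possible.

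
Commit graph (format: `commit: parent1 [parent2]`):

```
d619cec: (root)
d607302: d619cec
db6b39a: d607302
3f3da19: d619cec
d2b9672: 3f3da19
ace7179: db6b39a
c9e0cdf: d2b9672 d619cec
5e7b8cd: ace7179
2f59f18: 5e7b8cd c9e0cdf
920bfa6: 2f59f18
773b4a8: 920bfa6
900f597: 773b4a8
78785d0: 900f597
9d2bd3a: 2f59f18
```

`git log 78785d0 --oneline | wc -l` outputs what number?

Walking parent pointers from 78785d0: reachable set = {2f59f18, 3f3da19, 5e7b8cd, 773b4a8, 78785d0, 900f597, 920bfa6, ace7179, c9e0cdf, d2b9672, d607302, d619cec, db6b39a}.
That is 13 commits.

13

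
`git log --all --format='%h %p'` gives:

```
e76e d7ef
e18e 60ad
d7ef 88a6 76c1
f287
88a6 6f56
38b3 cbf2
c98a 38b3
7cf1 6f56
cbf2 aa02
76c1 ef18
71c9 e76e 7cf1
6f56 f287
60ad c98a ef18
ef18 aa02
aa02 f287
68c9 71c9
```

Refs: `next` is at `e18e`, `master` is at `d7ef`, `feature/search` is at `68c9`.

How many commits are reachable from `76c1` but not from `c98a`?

Reachable from 76c1: {76c1, aa02, ef18, f287}.
Reachable from c98a: {38b3, aa02, c98a, cbf2, f287}.
In 76c1's history but not c98a's: {76c1, ef18} — 2 commits.

2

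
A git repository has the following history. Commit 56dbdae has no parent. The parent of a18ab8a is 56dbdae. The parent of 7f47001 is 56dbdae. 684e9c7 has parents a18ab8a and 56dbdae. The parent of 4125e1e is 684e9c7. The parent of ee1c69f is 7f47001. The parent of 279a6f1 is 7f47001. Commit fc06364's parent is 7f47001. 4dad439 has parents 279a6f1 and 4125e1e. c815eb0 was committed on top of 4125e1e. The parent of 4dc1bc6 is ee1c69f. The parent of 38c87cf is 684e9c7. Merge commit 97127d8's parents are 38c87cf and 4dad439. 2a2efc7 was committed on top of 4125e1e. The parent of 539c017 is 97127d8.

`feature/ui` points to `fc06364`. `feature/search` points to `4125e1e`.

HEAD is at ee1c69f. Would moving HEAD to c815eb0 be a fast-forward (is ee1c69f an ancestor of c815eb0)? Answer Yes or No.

A fast-forward from ee1c69f to c815eb0 is possible iff ee1c69f is an ancestor of c815eb0.
Ancestors of c815eb0: {4125e1e, 56dbdae, 684e9c7, a18ab8a, c815eb0}.
ee1c69f is not among them, so fast-forward is not possible.

No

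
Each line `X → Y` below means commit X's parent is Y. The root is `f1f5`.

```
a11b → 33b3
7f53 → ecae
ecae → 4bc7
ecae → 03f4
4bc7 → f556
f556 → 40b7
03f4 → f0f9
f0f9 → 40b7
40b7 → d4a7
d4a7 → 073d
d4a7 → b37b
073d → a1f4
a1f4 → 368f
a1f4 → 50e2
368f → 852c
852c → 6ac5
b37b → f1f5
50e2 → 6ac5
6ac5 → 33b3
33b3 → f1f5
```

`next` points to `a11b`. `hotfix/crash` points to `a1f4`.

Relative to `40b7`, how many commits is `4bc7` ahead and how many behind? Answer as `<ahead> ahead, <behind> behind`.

2 ahead, 0 behind

Reachable from 4bc7: {073d, 33b3, 368f, 40b7, 4bc7, 50e2, 6ac5, 852c, a1f4, b37b, d4a7, f1f5, f556}.
Reachable from 40b7: {073d, 33b3, 368f, 40b7, 50e2, 6ac5, 852c, a1f4, b37b, d4a7, f1f5}.
Only in 4bc7's history (ahead): {4bc7, f556} — 2.
Only in 40b7's history (behind): {} — 0.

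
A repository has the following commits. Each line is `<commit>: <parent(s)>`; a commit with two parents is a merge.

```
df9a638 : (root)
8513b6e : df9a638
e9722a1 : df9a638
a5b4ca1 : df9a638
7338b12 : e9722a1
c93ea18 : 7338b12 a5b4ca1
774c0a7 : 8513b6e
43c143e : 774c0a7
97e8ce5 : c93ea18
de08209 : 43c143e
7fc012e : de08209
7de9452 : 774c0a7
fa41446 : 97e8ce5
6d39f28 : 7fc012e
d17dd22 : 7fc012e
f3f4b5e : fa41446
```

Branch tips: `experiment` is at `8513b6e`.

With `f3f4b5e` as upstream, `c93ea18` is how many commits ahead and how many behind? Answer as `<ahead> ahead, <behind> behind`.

Reachable from c93ea18: {7338b12, a5b4ca1, c93ea18, df9a638, e9722a1}.
Reachable from f3f4b5e: {7338b12, 97e8ce5, a5b4ca1, c93ea18, df9a638, e9722a1, f3f4b5e, fa41446}.
Only in c93ea18's history (ahead): {} — 0.
Only in f3f4b5e's history (behind): {97e8ce5, f3f4b5e, fa41446} — 3.

0 ahead, 3 behind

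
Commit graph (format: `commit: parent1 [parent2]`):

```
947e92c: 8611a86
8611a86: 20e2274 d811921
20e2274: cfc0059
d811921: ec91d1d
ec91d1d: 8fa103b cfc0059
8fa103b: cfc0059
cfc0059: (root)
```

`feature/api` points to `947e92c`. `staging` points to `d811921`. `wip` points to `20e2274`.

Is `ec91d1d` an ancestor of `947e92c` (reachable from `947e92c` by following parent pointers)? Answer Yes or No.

Ancestors of 947e92c (commits reachable by following parents): {20e2274, 8611a86, 8fa103b, 947e92c, cfc0059, d811921, ec91d1d}.
ec91d1d is in that set, so it is an ancestor of 947e92c.

Yes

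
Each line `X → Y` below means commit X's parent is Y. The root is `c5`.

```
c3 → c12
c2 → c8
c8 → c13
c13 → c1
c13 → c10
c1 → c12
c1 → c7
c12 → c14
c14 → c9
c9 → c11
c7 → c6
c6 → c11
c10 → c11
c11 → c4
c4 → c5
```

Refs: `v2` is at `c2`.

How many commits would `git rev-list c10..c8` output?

8

Reachable from c8: {c1, c10, c11, c12, c13, c14, c4, c5, c6, c7, c8, c9}.
Reachable from c10: {c10, c11, c4, c5}.
In c8's history but not c10's: {c1, c12, c13, c14, c6, c7, c8, c9} — 8 commits.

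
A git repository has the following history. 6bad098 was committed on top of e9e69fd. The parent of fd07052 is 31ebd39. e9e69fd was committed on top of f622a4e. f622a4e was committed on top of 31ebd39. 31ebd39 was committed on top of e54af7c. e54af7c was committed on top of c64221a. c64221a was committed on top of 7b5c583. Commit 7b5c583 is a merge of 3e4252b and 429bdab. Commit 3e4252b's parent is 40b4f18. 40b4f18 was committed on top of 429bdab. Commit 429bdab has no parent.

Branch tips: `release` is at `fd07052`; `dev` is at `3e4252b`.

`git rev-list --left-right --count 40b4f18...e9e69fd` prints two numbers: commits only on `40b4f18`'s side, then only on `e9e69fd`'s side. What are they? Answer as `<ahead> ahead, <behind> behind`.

0 ahead, 7 behind

Reachable from 40b4f18: {40b4f18, 429bdab}.
Reachable from e9e69fd: {31ebd39, 3e4252b, 40b4f18, 429bdab, 7b5c583, c64221a, e54af7c, e9e69fd, f622a4e}.
Only in 40b4f18's history (ahead): {} — 0.
Only in e9e69fd's history (behind): {31ebd39, 3e4252b, 7b5c583, c64221a, e54af7c, e9e69fd, f622a4e} — 7.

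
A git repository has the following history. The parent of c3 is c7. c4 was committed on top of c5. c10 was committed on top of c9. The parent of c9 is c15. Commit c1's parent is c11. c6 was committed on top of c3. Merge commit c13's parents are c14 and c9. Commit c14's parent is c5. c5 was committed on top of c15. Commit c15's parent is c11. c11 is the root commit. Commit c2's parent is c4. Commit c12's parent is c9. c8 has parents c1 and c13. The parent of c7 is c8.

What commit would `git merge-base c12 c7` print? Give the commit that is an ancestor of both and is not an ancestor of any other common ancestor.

c9

Ancestors of c12: {c11, c12, c15, c9}.
Ancestors of c7: {c1, c11, c13, c14, c15, c5, c7, c8, c9}.
Common ancestors: {c11, c15, c9}.
Among these, c9 is not an ancestor of any other common ancestor — it is the merge base.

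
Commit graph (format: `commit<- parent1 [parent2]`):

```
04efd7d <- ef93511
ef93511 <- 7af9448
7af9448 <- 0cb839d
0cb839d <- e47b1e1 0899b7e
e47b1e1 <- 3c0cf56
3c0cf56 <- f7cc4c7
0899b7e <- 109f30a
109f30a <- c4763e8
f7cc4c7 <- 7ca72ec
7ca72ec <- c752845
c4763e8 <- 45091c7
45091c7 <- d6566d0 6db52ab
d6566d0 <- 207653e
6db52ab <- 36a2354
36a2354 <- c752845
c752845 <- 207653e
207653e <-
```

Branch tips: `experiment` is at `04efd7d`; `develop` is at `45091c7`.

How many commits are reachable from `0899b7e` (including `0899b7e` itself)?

9

Walking parent pointers from 0899b7e: reachable set = {0899b7e, 109f30a, 207653e, 36a2354, 45091c7, 6db52ab, c4763e8, c752845, d6566d0}.
That is 9 commits.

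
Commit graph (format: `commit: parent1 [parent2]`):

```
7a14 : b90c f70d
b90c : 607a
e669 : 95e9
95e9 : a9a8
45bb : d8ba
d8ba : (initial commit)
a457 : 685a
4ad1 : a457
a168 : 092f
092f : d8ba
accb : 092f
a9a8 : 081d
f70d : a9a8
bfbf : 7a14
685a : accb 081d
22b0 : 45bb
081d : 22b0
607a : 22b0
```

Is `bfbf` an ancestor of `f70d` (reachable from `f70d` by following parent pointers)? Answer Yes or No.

Ancestors of f70d: {081d, 22b0, 45bb, a9a8, d8ba, f70d}.
bfbf is not in that set, so it is not an ancestor of f70d.

No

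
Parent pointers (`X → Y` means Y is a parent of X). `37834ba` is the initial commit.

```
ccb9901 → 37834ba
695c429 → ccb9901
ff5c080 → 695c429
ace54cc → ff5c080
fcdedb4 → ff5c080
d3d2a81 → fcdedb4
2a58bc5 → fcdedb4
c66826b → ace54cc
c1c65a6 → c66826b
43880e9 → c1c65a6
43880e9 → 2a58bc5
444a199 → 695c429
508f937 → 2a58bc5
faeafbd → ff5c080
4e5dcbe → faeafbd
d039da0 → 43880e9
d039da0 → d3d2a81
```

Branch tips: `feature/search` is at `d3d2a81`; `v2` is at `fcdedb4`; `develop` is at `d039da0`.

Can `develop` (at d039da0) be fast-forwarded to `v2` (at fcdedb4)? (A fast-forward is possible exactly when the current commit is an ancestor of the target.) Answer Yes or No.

No

A fast-forward from d039da0 to fcdedb4 is possible iff d039da0 is an ancestor of fcdedb4.
Ancestors of fcdedb4: {37834ba, 695c429, ccb9901, fcdedb4, ff5c080}.
d039da0 is not among them, so fast-forward is not possible.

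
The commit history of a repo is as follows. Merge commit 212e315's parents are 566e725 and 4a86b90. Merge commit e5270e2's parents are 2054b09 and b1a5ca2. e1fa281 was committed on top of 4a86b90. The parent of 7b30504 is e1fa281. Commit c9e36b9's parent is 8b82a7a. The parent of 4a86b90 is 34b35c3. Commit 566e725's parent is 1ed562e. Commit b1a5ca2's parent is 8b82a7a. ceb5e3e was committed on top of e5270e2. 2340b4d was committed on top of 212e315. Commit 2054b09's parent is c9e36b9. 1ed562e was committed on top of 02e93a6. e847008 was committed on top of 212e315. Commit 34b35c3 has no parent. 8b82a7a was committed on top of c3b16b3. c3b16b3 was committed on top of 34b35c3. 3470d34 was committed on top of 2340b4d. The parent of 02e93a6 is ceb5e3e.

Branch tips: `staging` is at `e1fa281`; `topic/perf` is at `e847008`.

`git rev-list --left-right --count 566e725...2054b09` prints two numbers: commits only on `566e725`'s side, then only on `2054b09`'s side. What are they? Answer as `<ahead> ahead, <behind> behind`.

Reachable from 566e725: {02e93a6, 1ed562e, 2054b09, 34b35c3, 566e725, 8b82a7a, b1a5ca2, c3b16b3, c9e36b9, ceb5e3e, e5270e2}.
Reachable from 2054b09: {2054b09, 34b35c3, 8b82a7a, c3b16b3, c9e36b9}.
Only in 566e725's history (ahead): {02e93a6, 1ed562e, 566e725, b1a5ca2, ceb5e3e, e5270e2} — 6.
Only in 2054b09's history (behind): {} — 0.

6 ahead, 0 behind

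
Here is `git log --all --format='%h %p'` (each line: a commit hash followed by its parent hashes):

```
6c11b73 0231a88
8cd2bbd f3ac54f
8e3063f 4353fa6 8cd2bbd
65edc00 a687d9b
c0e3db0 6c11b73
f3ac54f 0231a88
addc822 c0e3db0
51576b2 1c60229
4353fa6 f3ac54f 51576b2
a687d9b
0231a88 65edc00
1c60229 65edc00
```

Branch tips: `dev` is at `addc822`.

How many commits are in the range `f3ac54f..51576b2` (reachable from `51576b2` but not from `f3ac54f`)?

2

Reachable from 51576b2: {1c60229, 51576b2, 65edc00, a687d9b}.
Reachable from f3ac54f: {0231a88, 65edc00, a687d9b, f3ac54f}.
In 51576b2's history but not f3ac54f's: {1c60229, 51576b2} — 2 commits.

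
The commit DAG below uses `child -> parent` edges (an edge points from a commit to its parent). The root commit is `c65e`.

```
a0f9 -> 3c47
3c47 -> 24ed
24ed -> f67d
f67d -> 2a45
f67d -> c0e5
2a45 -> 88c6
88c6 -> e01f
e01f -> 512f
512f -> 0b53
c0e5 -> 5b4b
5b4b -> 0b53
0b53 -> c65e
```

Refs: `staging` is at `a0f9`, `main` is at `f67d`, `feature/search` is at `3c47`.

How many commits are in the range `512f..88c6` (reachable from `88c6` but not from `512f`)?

Reachable from 88c6: {0b53, 512f, 88c6, c65e, e01f}.
Reachable from 512f: {0b53, 512f, c65e}.
In 88c6's history but not 512f's: {88c6, e01f} — 2 commits.

2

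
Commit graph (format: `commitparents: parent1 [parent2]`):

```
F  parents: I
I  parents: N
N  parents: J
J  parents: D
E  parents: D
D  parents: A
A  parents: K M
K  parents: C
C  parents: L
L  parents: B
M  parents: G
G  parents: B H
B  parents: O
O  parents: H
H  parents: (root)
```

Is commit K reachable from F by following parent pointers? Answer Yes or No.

Ancestors of F (commits reachable by following parents): {A, B, C, D, F, G, H, I, J, K, L, M, N, O}.
K is in that set, so it is an ancestor of F.

Yes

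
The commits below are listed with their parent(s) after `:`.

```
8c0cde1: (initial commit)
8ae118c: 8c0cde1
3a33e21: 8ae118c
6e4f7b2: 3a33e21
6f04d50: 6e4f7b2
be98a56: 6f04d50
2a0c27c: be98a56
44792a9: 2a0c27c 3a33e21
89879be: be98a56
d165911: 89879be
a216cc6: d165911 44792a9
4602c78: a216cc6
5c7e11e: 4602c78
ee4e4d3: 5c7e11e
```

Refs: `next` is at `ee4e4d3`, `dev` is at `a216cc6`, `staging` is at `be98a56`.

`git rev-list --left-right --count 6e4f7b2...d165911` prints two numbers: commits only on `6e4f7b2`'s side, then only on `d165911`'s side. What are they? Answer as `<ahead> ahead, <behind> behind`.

0 ahead, 4 behind

Reachable from 6e4f7b2: {3a33e21, 6e4f7b2, 8ae118c, 8c0cde1}.
Reachable from d165911: {3a33e21, 6e4f7b2, 6f04d50, 89879be, 8ae118c, 8c0cde1, be98a56, d165911}.
Only in 6e4f7b2's history (ahead): {} — 0.
Only in d165911's history (behind): {6f04d50, 89879be, be98a56, d165911} — 4.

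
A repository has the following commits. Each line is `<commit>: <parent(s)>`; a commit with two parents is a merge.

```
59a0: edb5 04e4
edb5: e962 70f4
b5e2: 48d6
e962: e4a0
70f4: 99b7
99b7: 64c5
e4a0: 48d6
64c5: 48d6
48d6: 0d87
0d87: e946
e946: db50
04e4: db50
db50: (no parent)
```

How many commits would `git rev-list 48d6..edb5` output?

Reachable from edb5: {0d87, 48d6, 64c5, 70f4, 99b7, db50, e4a0, e946, e962, edb5}.
Reachable from 48d6: {0d87, 48d6, db50, e946}.
In edb5's history but not 48d6's: {64c5, 70f4, 99b7, e4a0, e962, edb5} — 6 commits.

6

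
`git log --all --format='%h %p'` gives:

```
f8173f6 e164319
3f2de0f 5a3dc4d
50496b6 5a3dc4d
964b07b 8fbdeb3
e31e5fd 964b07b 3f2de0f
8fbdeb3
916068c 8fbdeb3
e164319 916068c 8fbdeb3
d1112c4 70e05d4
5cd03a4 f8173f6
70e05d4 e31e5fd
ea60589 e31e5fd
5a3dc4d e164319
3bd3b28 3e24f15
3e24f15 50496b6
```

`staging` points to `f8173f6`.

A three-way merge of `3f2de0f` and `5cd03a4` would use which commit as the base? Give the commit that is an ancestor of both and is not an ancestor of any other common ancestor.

e164319

Ancestors of 3f2de0f: {3f2de0f, 5a3dc4d, 8fbdeb3, 916068c, e164319}.
Ancestors of 5cd03a4: {5cd03a4, 8fbdeb3, 916068c, e164319, f8173f6}.
Common ancestors: {8fbdeb3, 916068c, e164319}.
Among these, e164319 is not an ancestor of any other common ancestor — it is the merge base.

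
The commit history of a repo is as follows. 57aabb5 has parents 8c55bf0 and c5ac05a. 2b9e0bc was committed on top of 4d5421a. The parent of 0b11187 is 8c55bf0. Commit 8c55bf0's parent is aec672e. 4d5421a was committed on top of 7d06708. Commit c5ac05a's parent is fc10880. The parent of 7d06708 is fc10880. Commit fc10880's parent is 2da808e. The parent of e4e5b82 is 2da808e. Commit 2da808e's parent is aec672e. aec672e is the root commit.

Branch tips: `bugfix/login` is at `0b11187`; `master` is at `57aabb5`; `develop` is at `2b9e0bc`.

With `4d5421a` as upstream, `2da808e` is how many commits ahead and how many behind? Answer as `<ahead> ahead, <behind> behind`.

0 ahead, 3 behind

Reachable from 2da808e: {2da808e, aec672e}.
Reachable from 4d5421a: {2da808e, 4d5421a, 7d06708, aec672e, fc10880}.
Only in 2da808e's history (ahead): {} — 0.
Only in 4d5421a's history (behind): {4d5421a, 7d06708, fc10880} — 3.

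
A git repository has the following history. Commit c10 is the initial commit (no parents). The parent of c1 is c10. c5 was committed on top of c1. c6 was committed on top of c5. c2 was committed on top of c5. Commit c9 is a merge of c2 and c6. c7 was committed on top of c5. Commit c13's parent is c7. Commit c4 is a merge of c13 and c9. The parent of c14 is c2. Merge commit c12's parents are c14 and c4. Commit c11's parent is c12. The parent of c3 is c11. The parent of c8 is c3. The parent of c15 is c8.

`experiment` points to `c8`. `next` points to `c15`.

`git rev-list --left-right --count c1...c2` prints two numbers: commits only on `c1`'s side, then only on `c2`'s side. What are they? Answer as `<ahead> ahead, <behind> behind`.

0 ahead, 2 behind

Reachable from c1: {c1, c10}.
Reachable from c2: {c1, c10, c2, c5}.
Only in c1's history (ahead): {} — 0.
Only in c2's history (behind): {c2, c5} — 2.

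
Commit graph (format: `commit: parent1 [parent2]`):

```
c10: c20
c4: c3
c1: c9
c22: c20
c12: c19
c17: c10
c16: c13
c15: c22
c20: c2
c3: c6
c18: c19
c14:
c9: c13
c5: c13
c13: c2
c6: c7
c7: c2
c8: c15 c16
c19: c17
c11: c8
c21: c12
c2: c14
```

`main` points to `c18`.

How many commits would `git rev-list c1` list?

5

Walking parent pointers from c1: reachable set = {c1, c13, c14, c2, c9}.
That is 5 commits.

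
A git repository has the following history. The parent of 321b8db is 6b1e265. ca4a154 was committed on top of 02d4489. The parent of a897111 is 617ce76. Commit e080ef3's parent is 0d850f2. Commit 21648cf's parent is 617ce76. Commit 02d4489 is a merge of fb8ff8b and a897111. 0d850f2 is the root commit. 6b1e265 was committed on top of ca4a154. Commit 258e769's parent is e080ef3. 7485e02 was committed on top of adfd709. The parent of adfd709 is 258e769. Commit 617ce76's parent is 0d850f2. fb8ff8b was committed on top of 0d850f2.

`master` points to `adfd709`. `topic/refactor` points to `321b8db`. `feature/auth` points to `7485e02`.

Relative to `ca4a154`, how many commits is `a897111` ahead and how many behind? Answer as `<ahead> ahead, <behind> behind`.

0 ahead, 3 behind

Reachable from a897111: {0d850f2, 617ce76, a897111}.
Reachable from ca4a154: {02d4489, 0d850f2, 617ce76, a897111, ca4a154, fb8ff8b}.
Only in a897111's history (ahead): {} — 0.
Only in ca4a154's history (behind): {02d4489, ca4a154, fb8ff8b} — 3.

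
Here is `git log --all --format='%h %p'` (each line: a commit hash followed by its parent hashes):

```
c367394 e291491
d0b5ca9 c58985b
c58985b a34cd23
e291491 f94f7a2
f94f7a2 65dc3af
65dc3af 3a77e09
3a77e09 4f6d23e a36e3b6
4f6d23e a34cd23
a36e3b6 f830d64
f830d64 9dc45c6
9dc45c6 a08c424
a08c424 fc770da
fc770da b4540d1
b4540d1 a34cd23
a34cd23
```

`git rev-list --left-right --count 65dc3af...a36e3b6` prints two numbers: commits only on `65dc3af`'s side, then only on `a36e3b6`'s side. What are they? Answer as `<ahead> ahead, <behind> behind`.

Reachable from 65dc3af: {3a77e09, 4f6d23e, 65dc3af, 9dc45c6, a08c424, a34cd23, a36e3b6, b4540d1, f830d64, fc770da}.
Reachable from a36e3b6: {9dc45c6, a08c424, a34cd23, a36e3b6, b4540d1, f830d64, fc770da}.
Only in 65dc3af's history (ahead): {3a77e09, 4f6d23e, 65dc3af} — 3.
Only in a36e3b6's history (behind): {} — 0.

3 ahead, 0 behind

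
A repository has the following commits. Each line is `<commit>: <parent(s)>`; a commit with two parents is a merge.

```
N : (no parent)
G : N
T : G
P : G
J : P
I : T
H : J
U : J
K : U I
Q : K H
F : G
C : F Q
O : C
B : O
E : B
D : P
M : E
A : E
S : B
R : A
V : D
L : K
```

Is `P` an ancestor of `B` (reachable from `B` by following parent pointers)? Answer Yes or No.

Ancestors of B (commits reachable by following parents): {B, C, F, G, H, I, J, K, N, O, P, Q, T, U}.
P is in that set, so it is an ancestor of B.

Yes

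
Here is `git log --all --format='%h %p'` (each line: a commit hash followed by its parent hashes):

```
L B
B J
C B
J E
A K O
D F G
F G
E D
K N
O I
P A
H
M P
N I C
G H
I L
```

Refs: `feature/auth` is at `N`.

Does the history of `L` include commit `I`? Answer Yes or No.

No

Ancestors of L: {B, D, E, F, G, H, J, L}.
I is not in that set, so it is not an ancestor of L.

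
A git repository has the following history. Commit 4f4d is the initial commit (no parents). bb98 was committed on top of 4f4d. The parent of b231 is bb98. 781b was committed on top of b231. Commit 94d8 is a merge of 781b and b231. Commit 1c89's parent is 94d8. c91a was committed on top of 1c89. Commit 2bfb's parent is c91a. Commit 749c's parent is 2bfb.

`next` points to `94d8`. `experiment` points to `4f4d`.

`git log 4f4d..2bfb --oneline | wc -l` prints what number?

7

Reachable from 2bfb: {1c89, 2bfb, 4f4d, 781b, 94d8, b231, bb98, c91a}.
Reachable from 4f4d: {4f4d}.
In 2bfb's history but not 4f4d's: {1c89, 2bfb, 781b, 94d8, b231, bb98, c91a} — 7 commits.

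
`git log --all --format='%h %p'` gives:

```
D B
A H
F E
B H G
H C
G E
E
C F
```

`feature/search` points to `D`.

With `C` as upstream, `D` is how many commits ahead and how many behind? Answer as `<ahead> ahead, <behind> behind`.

4 ahead, 0 behind

Reachable from D: {B, C, D, E, F, G, H}.
Reachable from C: {C, E, F}.
Only in D's history (ahead): {B, D, G, H} — 4.
Only in C's history (behind): {} — 0.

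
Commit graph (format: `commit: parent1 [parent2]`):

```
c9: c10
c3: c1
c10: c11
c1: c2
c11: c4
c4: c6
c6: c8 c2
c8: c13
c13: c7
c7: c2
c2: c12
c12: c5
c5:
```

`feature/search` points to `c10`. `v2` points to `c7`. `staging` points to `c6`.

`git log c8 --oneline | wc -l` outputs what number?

6

Walking parent pointers from c8: reachable set = {c12, c13, c2, c5, c7, c8}.
That is 6 commits.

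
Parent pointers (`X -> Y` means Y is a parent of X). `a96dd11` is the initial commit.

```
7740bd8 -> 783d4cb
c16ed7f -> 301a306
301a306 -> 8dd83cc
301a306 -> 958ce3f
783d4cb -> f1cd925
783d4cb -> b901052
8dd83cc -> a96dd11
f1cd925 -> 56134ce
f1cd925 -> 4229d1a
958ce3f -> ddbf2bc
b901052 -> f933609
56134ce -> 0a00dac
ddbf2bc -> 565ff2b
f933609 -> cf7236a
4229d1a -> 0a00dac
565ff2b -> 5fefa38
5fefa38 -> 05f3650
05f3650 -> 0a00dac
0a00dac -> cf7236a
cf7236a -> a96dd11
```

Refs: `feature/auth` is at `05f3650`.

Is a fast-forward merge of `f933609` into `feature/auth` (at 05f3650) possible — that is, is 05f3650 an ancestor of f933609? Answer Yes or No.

No

A fast-forward from 05f3650 to f933609 is possible iff 05f3650 is an ancestor of f933609.
Ancestors of f933609: {a96dd11, cf7236a, f933609}.
05f3650 is not among them, so fast-forward is not possible.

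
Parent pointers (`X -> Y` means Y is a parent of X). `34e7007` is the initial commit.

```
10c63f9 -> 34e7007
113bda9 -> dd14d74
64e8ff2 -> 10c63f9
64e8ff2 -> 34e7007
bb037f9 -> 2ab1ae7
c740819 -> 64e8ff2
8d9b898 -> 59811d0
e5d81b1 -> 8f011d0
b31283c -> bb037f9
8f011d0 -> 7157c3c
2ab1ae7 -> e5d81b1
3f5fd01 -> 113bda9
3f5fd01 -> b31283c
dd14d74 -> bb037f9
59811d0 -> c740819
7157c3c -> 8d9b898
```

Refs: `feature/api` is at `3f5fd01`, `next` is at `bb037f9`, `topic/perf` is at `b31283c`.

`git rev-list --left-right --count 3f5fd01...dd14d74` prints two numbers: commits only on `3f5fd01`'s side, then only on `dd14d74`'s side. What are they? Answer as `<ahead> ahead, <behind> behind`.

3 ahead, 0 behind

Reachable from 3f5fd01: {10c63f9, 113bda9, 2ab1ae7, 34e7007, 3f5fd01, 59811d0, 64e8ff2, 7157c3c, 8d9b898, 8f011d0, b31283c, bb037f9, c740819, dd14d74, e5d81b1}.
Reachable from dd14d74: {10c63f9, 2ab1ae7, 34e7007, 59811d0, 64e8ff2, 7157c3c, 8d9b898, 8f011d0, bb037f9, c740819, dd14d74, e5d81b1}.
Only in 3f5fd01's history (ahead): {113bda9, 3f5fd01, b31283c} — 3.
Only in dd14d74's history (behind): {} — 0.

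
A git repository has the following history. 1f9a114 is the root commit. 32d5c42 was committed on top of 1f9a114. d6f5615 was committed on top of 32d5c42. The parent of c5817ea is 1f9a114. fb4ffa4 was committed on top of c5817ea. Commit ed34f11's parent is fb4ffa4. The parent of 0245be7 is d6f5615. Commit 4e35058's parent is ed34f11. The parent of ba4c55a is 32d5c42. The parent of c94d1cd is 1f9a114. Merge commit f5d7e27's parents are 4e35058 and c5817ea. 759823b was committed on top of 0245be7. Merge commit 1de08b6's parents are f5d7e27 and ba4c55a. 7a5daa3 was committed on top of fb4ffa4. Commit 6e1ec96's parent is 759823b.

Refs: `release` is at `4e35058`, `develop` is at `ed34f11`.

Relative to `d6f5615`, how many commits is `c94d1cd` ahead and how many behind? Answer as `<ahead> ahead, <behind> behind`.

Reachable from c94d1cd: {1f9a114, c94d1cd}.
Reachable from d6f5615: {1f9a114, 32d5c42, d6f5615}.
Only in c94d1cd's history (ahead): {c94d1cd} — 1.
Only in d6f5615's history (behind): {32d5c42, d6f5615} — 2.

1 ahead, 2 behind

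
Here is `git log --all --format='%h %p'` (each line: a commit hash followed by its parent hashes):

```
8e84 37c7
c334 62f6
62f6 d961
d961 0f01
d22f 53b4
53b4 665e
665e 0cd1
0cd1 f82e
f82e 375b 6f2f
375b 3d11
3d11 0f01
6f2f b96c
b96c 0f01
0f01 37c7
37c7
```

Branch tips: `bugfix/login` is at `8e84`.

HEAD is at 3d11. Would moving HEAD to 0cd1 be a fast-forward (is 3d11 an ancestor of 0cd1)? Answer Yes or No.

Yes

A fast-forward from 3d11 to 0cd1 is possible iff 3d11 is an ancestor of 0cd1.
Ancestors of 0cd1: {0cd1, 0f01, 375b, 37c7, 3d11, 6f2f, b96c, f82e}.
3d11 is among them, so fast-forward is possible.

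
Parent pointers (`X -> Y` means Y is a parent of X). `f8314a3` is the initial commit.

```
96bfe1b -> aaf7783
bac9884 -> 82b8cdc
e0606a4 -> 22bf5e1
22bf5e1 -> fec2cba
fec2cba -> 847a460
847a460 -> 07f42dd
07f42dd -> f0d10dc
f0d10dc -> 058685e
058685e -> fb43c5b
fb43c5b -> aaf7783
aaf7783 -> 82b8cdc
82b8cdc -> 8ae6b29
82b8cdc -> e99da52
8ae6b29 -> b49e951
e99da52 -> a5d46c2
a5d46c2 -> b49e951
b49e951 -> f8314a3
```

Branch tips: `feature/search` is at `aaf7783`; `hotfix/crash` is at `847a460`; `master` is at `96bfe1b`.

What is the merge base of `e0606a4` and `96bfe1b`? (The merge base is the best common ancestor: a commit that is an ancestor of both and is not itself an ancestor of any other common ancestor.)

aaf7783

Ancestors of e0606a4: {058685e, 07f42dd, 22bf5e1, 82b8cdc, 847a460, 8ae6b29, a5d46c2, aaf7783, b49e951, e0606a4, e99da52, f0d10dc, f8314a3, fb43c5b, fec2cba}.
Ancestors of 96bfe1b: {82b8cdc, 8ae6b29, 96bfe1b, a5d46c2, aaf7783, b49e951, e99da52, f8314a3}.
Common ancestors: {82b8cdc, 8ae6b29, a5d46c2, aaf7783, b49e951, e99da52, f8314a3}.
Among these, aaf7783 is not an ancestor of any other common ancestor — it is the merge base.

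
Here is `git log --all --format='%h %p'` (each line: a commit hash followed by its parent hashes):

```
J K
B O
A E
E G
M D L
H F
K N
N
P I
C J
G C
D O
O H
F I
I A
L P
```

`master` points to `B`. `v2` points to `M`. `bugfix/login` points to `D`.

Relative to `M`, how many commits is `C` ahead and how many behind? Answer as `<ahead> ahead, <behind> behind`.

0 ahead, 11 behind

Reachable from C: {C, J, K, N}.
Reachable from M: {A, C, D, E, F, G, H, I, J, K, L, M, N, O, P}.
Only in C's history (ahead): {} — 0.
Only in M's history (behind): {A, D, E, F, G, H, I, L, M, O, P} — 11.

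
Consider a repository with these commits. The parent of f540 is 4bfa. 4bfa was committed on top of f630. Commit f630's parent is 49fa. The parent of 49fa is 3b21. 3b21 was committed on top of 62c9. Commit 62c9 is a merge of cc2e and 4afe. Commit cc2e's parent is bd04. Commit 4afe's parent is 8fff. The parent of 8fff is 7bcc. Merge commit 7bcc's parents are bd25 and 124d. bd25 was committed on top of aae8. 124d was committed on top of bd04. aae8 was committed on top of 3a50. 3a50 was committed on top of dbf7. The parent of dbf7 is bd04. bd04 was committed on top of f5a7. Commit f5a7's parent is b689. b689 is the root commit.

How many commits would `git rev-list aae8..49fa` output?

Reachable from 49fa: {124d, 3a50, 3b21, 49fa, 4afe, 62c9, 7bcc, 8fff, aae8, b689, bd04, bd25, cc2e, dbf7, f5a7}.
Reachable from aae8: {3a50, aae8, b689, bd04, dbf7, f5a7}.
In 49fa's history but not aae8's: {124d, 3b21, 49fa, 4afe, 62c9, 7bcc, 8fff, bd25, cc2e} — 9 commits.

9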